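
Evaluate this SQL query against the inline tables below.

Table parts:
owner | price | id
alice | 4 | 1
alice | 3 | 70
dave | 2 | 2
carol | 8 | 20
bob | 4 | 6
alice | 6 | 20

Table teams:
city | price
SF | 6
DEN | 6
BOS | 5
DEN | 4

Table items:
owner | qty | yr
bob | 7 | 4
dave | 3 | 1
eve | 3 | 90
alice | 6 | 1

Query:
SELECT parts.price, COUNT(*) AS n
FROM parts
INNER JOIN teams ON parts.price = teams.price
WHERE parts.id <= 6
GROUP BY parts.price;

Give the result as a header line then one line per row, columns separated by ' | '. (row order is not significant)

== RESULT ==
parts.price | n
4 | 2

Derivation:
After JOIN teams (4 rows):
parts.owner | parts.price | parts.id | teams.city | teams.price
alice | 4 | 1 | DEN | 4
bob | 4 | 6 | DEN | 4
alice | 6 | 20 | SF | 6
alice | 6 | 20 | DEN | 6
After WHERE (2 rows):
parts.owner | parts.price | parts.id | teams.city | teams.price
alice | 4 | 1 | DEN | 4
bob | 4 | 6 | DEN | 4
After GROUP BY (1 rows):
parts.price | n
4 | 2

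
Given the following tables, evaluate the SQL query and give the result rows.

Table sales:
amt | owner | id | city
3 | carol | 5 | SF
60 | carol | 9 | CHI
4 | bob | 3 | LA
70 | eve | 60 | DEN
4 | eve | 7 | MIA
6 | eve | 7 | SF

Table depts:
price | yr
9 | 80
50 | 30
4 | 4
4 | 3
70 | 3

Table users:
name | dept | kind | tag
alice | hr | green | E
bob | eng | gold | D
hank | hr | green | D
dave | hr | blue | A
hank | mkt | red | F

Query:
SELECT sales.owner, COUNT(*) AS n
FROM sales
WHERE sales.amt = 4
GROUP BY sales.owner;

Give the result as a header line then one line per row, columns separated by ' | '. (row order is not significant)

== RESULT ==
sales.owner | n
bob | 1
eve | 1

Derivation:
After WHERE (2 rows):
sales.amt | sales.owner | sales.id | sales.city
4 | bob | 3 | LA
4 | eve | 7 | MIA
After GROUP BY (2 rows):
sales.owner | n
bob | 1
eve | 1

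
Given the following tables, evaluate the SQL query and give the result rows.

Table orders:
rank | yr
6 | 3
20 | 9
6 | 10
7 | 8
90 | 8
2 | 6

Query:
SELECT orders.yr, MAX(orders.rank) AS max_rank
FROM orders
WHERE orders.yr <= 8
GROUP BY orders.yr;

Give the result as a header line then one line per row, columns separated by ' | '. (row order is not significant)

== RESULT ==
orders.yr | max_rank
3 | 6
8 | 90
6 | 2

Derivation:
After WHERE (4 rows):
orders.rank | orders.yr
6 | 3
7 | 8
90 | 8
2 | 6
After GROUP BY (3 rows):
orders.yr | max_rank
3 | 6
8 | 90
6 | 2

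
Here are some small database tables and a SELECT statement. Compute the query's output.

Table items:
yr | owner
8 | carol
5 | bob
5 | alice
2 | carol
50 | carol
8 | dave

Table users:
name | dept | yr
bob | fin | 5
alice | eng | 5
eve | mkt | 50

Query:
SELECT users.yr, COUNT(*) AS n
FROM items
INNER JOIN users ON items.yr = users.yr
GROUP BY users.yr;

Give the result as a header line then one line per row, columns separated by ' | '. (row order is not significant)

== RESULT ==
users.yr | n
5 | 4
50 | 1

Derivation:
After JOIN users (5 rows):
items.yr | items.owner | users.name | users.dept | users.yr
5 | bob | bob | fin | 5
5 | bob | alice | eng | 5
5 | alice | bob | fin | 5
5 | alice | alice | eng | 5
50 | carol | eve | mkt | 50
After GROUP BY (2 rows):
users.yr | n
5 | 4
50 | 1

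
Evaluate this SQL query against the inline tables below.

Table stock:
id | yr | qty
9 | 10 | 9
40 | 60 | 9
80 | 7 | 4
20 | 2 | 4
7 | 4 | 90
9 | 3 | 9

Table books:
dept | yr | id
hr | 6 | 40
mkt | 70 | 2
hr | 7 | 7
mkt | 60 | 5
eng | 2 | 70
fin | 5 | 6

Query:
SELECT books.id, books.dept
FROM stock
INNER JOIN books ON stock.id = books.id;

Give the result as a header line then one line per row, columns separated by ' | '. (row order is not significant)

After JOIN books (2 rows):
stock.id | stock.yr | stock.qty | books.dept | books.yr | books.id
40 | 60 | 9 | hr | 6 | 40
7 | 4 | 90 | hr | 7 | 7
After SELECT (2 rows):
books.id | books.dept
40 | hr
7 | hr

== RESULT ==
books.id | books.dept
40 | hr
7 | hr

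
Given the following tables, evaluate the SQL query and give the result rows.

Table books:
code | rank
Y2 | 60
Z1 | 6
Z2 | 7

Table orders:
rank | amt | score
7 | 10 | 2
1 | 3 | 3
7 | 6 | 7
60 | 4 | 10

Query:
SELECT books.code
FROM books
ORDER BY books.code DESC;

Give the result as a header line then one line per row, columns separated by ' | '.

After SELECT (3 rows):
books.code
Y2
Z1
Z2
After ORDER BY (3 rows):
books.code
Z2
Z1
Y2

== RESULT ==
books.code
Z2
Z1
Y2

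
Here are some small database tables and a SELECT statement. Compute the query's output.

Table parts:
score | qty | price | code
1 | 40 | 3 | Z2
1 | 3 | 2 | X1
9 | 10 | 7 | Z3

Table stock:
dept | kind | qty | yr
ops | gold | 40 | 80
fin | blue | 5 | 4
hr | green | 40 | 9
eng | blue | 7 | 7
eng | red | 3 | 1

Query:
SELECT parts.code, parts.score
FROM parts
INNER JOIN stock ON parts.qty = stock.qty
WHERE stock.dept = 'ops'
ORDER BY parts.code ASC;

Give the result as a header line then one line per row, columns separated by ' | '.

After JOIN stock (3 rows):
parts.score | parts.qty | parts.price | parts.code | stock.dept | stock.kind | stock.qty | stock.yr
1 | 40 | 3 | Z2 | ops | gold | 40 | 80
1 | 40 | 3 | Z2 | hr | green | 40 | 9
1 | 3 | 2 | X1 | eng | red | 3 | 1
After WHERE (1 rows):
parts.score | parts.qty | parts.price | parts.code | stock.dept | stock.kind | stock.qty | stock.yr
1 | 40 | 3 | Z2 | ops | gold | 40 | 80
After SELECT (1 rows):
parts.code | parts.score
Z2 | 1
After ORDER BY (1 rows):
parts.code | parts.score
Z2 | 1

== RESULT ==
parts.code | parts.score
Z2 | 1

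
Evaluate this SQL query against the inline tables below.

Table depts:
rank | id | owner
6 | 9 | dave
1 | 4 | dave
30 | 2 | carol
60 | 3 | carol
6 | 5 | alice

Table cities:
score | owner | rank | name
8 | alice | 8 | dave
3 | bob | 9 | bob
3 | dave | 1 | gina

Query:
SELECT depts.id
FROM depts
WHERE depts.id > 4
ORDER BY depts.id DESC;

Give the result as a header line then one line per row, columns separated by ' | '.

After WHERE (2 rows):
depts.rank | depts.id | depts.owner
6 | 9 | dave
6 | 5 | alice
After SELECT (2 rows):
depts.id
9
5
After ORDER BY (2 rows):
depts.id
9
5

== RESULT ==
depts.id
9
5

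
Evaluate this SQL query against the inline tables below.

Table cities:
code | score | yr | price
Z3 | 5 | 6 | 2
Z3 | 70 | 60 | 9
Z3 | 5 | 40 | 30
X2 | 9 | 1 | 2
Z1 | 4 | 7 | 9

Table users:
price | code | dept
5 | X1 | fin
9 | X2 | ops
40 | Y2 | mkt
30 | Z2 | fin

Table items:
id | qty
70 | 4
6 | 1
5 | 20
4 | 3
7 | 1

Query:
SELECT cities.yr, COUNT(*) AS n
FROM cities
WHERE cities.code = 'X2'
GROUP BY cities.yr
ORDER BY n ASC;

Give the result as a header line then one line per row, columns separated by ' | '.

After WHERE (1 rows):
cities.code | cities.score | cities.yr | cities.price
X2 | 9 | 1 | 2
After GROUP BY (1 rows):
cities.yr | n
1 | 1
After ORDER BY (1 rows):
cities.yr | n
1 | 1

== RESULT ==
cities.yr | n
1 | 1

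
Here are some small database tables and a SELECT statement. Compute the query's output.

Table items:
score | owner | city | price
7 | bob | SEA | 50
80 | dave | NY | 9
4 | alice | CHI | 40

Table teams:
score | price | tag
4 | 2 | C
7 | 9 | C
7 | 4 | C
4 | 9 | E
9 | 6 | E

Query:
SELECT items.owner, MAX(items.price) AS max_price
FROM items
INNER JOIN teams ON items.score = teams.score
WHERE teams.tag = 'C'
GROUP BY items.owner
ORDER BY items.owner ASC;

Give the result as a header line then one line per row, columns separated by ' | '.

After JOIN teams (4 rows):
items.score | items.owner | items.city | items.price | teams.score | teams.price | teams.tag
7 | bob | SEA | 50 | 7 | 9 | C
7 | bob | SEA | 50 | 7 | 4 | C
4 | alice | CHI | 40 | 4 | 2 | C
4 | alice | CHI | 40 | 4 | 9 | E
After WHERE (3 rows):
items.score | items.owner | items.city | items.price | teams.score | teams.price | teams.tag
7 | bob | SEA | 50 | 7 | 9 | C
7 | bob | SEA | 50 | 7 | 4 | C
4 | alice | CHI | 40 | 4 | 2 | C
After GROUP BY (2 rows):
items.owner | max_price
bob | 50
alice | 40
After ORDER BY (2 rows):
items.owner | max_price
alice | 40
bob | 50

== RESULT ==
items.owner | max_price
alice | 40
bob | 50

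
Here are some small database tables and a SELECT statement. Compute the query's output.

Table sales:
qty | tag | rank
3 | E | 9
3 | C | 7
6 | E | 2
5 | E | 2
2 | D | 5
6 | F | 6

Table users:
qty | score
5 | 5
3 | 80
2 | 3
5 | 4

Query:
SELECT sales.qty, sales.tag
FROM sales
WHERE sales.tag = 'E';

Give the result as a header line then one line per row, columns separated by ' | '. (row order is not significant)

After WHERE (3 rows):
sales.qty | sales.tag | sales.rank
3 | E | 9
6 | E | 2
5 | E | 2
After SELECT (3 rows):
sales.qty | sales.tag
3 | E
6 | E
5 | E

== RESULT ==
sales.qty | sales.tag
3 | E
6 | E
5 | E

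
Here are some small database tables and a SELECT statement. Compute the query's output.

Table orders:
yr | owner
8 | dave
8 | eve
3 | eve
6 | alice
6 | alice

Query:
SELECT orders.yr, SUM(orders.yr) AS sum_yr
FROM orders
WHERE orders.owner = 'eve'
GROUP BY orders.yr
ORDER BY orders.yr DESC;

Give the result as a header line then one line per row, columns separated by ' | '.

After WHERE (2 rows):
orders.yr | orders.owner
8 | eve
3 | eve
After GROUP BY (2 rows):
orders.yr | sum_yr
8 | 8
3 | 3
After ORDER BY (2 rows):
orders.yr | sum_yr
8 | 8
3 | 3

== RESULT ==
orders.yr | sum_yr
8 | 8
3 | 3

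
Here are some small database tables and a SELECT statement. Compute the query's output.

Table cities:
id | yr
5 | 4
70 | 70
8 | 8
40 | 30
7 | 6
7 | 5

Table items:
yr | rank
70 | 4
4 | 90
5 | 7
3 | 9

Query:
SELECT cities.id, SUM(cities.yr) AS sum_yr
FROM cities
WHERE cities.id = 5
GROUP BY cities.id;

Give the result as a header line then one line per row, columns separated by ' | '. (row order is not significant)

After WHERE (1 rows):
cities.id | cities.yr
5 | 4
After GROUP BY (1 rows):
cities.id | sum_yr
5 | 4

== RESULT ==
cities.id | sum_yr
5 | 4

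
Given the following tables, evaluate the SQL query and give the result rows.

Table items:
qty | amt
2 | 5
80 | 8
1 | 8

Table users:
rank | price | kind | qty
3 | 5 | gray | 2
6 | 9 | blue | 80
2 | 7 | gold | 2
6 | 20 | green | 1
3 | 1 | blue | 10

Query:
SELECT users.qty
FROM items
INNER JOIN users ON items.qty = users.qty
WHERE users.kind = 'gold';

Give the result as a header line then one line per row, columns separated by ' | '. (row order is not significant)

== RESULT ==
users.qty
2

Derivation:
After JOIN users (4 rows):
items.qty | items.amt | users.rank | users.price | users.kind | users.qty
2 | 5 | 3 | 5 | gray | 2
2 | 5 | 2 | 7 | gold | 2
80 | 8 | 6 | 9 | blue | 80
1 | 8 | 6 | 20 | green | 1
After WHERE (1 rows):
items.qty | items.amt | users.rank | users.price | users.kind | users.qty
2 | 5 | 2 | 7 | gold | 2
After SELECT (1 rows):
users.qty
2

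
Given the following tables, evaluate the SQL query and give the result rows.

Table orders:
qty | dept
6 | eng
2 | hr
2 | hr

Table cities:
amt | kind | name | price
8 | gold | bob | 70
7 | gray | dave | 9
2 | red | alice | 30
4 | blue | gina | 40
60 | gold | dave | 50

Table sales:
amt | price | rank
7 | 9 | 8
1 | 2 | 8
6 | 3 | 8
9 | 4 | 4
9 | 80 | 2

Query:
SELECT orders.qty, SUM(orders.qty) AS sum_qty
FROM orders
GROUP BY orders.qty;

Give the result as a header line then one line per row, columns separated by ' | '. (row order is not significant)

After GROUP BY (2 rows):
orders.qty | sum_qty
6 | 6
2 | 4

== RESULT ==
orders.qty | sum_qty
6 | 6
2 | 4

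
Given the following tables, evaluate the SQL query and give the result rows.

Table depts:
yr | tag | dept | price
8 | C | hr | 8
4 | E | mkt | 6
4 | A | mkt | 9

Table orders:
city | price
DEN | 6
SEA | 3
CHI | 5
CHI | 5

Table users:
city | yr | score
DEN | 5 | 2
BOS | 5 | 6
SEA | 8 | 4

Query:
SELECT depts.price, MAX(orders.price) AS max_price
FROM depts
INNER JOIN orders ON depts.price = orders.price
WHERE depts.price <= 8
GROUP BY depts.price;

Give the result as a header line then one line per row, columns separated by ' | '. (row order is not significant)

After JOIN orders (1 rows):
depts.yr | depts.tag | depts.dept | depts.price | orders.city | orders.price
4 | E | mkt | 6 | DEN | 6
After WHERE (1 rows):
depts.yr | depts.tag | depts.dept | depts.price | orders.city | orders.price
4 | E | mkt | 6 | DEN | 6
After GROUP BY (1 rows):
depts.price | max_price
6 | 6

== RESULT ==
depts.price | max_price
6 | 6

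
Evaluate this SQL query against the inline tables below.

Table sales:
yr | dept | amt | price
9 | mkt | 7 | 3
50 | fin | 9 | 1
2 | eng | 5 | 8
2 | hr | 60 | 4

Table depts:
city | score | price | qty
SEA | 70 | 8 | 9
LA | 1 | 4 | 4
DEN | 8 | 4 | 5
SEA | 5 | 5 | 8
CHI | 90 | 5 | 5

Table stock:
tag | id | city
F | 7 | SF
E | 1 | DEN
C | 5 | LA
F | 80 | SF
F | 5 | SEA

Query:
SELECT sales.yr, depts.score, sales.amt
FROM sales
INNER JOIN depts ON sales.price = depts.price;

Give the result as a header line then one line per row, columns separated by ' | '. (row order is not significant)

== RESULT ==
sales.yr | depts.score | sales.amt
2 | 70 | 5
2 | 1 | 60
2 | 8 | 60

Derivation:
After JOIN depts (3 rows):
sales.yr | sales.dept | sales.amt | sales.price | depts.city | depts.score | depts.price | depts.qty
2 | eng | 5 | 8 | SEA | 70 | 8 | 9
2 | hr | 60 | 4 | LA | 1 | 4 | 4
2 | hr | 60 | 4 | DEN | 8 | 4 | 5
After SELECT (3 rows):
sales.yr | depts.score | sales.amt
2 | 70 | 5
2 | 1 | 60
2 | 8 | 60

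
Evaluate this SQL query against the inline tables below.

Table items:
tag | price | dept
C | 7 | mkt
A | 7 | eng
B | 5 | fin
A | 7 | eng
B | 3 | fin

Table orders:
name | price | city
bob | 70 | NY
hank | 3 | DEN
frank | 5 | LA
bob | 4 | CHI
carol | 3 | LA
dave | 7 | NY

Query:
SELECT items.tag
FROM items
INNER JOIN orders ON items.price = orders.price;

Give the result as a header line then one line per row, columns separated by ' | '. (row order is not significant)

After JOIN orders (6 rows):
items.tag | items.price | items.dept | orders.name | orders.price | orders.city
C | 7 | mkt | dave | 7 | NY
A | 7 | eng | dave | 7 | NY
B | 5 | fin | frank | 5 | LA
A | 7 | eng | dave | 7 | NY
B | 3 | fin | hank | 3 | DEN
B | 3 | fin | carol | 3 | LA
After SELECT (6 rows):
items.tag
C
A
B
A
B
B

== RESULT ==
items.tag
C
A
B
A
B
B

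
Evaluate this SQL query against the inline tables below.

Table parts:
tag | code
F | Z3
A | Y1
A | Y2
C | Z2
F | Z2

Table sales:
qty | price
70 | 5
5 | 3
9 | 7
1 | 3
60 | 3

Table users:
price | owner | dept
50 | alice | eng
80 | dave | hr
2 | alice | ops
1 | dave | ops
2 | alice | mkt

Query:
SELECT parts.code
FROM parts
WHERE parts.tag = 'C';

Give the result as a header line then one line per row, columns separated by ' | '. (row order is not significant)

After WHERE (1 rows):
parts.tag | parts.code
C | Z2
After SELECT (1 rows):
parts.code
Z2

== RESULT ==
parts.code
Z2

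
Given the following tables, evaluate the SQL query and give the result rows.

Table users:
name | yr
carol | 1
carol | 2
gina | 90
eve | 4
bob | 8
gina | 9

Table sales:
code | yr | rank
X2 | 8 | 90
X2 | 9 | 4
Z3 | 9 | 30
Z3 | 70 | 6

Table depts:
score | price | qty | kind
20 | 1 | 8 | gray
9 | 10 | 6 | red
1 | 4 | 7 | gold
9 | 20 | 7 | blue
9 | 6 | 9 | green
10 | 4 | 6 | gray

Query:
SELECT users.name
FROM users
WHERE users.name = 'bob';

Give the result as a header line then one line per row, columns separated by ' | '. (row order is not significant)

== RESULT ==
users.name
bob

Derivation:
After WHERE (1 rows):
users.name | users.yr
bob | 8
After SELECT (1 rows):
users.name
bob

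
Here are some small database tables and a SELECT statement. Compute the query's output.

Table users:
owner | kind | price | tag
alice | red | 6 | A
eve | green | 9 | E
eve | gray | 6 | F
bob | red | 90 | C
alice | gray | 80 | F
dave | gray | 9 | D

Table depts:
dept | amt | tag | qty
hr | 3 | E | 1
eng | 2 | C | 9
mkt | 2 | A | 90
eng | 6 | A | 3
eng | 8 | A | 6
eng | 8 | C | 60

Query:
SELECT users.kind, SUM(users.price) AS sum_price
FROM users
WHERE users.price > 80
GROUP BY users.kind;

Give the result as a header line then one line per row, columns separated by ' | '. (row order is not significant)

== RESULT ==
users.kind | sum_price
red | 90

Derivation:
After WHERE (1 rows):
users.owner | users.kind | users.price | users.tag
bob | red | 90 | C
After GROUP BY (1 rows):
users.kind | sum_price
red | 90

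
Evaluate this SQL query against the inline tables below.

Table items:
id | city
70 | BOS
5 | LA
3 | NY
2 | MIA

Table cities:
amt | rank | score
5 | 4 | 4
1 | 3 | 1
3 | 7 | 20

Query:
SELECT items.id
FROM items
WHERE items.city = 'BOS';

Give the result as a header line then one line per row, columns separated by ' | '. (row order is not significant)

After WHERE (1 rows):
items.id | items.city
70 | BOS
After SELECT (1 rows):
items.id
70

== RESULT ==
items.id
70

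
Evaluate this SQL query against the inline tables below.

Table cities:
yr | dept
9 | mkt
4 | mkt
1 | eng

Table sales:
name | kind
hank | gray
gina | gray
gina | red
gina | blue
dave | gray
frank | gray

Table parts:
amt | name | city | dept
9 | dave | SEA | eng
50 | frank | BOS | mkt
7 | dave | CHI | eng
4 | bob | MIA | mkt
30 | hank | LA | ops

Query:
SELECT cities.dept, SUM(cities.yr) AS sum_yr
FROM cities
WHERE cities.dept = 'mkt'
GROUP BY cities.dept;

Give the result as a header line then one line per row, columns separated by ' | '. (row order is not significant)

== RESULT ==
cities.dept | sum_yr
mkt | 13

Derivation:
After WHERE (2 rows):
cities.yr | cities.dept
9 | mkt
4 | mkt
After GROUP BY (1 rows):
cities.dept | sum_yr
mkt | 13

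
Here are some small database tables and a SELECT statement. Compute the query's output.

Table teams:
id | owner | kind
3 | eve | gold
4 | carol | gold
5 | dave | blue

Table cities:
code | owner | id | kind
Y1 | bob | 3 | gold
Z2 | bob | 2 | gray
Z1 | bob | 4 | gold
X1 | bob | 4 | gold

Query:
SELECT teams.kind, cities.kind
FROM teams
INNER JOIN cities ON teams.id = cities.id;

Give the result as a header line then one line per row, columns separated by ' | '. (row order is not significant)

After JOIN cities (3 rows):
teams.id | teams.owner | teams.kind | cities.code | cities.owner | cities.id | cities.kind
3 | eve | gold | Y1 | bob | 3 | gold
4 | carol | gold | Z1 | bob | 4 | gold
4 | carol | gold | X1 | bob | 4 | gold
After SELECT (3 rows):
teams.kind | cities.kind
gold | gold
gold | gold
gold | gold

== RESULT ==
teams.kind | cities.kind
gold | gold
gold | gold
gold | gold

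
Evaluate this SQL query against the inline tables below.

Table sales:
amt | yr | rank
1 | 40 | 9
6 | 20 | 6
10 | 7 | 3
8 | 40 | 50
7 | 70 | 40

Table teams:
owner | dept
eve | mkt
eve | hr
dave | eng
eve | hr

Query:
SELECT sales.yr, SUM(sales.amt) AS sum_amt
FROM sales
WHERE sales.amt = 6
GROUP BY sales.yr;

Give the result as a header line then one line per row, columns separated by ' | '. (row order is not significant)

== RESULT ==
sales.yr | sum_amt
20 | 6

Derivation:
After WHERE (1 rows):
sales.amt | sales.yr | sales.rank
6 | 20 | 6
After GROUP BY (1 rows):
sales.yr | sum_amt
20 | 6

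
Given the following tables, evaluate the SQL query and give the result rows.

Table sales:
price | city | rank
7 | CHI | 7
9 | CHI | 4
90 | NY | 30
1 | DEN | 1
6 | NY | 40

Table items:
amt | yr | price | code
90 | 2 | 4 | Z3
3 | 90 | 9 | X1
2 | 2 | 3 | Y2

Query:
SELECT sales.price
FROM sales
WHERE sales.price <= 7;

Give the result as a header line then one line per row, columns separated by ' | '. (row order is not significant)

== RESULT ==
sales.price
7
1
6

Derivation:
After WHERE (3 rows):
sales.price | sales.city | sales.rank
7 | CHI | 7
1 | DEN | 1
6 | NY | 40
After SELECT (3 rows):
sales.price
7
1
6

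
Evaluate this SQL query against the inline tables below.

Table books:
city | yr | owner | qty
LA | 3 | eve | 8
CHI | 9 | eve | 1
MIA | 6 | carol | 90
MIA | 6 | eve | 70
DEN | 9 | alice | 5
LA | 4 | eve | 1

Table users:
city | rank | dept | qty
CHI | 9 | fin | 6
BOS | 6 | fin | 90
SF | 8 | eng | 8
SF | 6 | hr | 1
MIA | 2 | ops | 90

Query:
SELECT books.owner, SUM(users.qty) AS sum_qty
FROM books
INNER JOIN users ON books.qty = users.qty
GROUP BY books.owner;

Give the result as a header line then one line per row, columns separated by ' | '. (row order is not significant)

== RESULT ==
books.owner | sum_qty
eve | 10
carol | 180

Derivation:
After JOIN users (5 rows):
books.city | books.yr | books.owner | books.qty | users.city | users.rank | users.dept | users.qty
LA | 3 | eve | 8 | SF | 8 | eng | 8
CHI | 9 | eve | 1 | SF | 6 | hr | 1
MIA | 6 | carol | 90 | BOS | 6 | fin | 90
MIA | 6 | carol | 90 | MIA | 2 | ops | 90
LA | 4 | eve | 1 | SF | 6 | hr | 1
After GROUP BY (2 rows):
books.owner | sum_qty
eve | 10
carol | 180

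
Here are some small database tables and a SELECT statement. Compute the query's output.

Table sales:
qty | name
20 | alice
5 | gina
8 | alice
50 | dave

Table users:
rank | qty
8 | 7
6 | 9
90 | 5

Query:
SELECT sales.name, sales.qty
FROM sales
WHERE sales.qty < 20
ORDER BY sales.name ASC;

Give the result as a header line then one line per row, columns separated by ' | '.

After WHERE (2 rows):
sales.qty | sales.name
5 | gina
8 | alice
After SELECT (2 rows):
sales.name | sales.qty
gina | 5
alice | 8
After ORDER BY (2 rows):
sales.name | sales.qty
alice | 8
gina | 5

== RESULT ==
sales.name | sales.qty
alice | 8
gina | 5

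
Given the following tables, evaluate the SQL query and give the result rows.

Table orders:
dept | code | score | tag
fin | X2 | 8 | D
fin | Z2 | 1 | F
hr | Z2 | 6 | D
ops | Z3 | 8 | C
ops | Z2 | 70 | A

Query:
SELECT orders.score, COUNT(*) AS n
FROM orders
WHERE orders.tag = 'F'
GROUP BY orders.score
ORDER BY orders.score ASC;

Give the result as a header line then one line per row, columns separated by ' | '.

== RESULT ==
orders.score | n
1 | 1

Derivation:
After WHERE (1 rows):
orders.dept | orders.code | orders.score | orders.tag
fin | Z2 | 1 | F
After GROUP BY (1 rows):
orders.score | n
1 | 1
After ORDER BY (1 rows):
orders.score | n
1 | 1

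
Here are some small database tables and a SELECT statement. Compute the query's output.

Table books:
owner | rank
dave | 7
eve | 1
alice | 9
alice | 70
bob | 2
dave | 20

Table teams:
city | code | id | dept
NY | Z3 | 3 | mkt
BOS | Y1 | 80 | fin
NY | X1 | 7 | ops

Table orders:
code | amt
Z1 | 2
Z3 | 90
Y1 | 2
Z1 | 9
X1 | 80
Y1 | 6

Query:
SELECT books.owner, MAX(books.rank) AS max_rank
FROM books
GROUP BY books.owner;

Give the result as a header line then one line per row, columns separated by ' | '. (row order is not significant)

After GROUP BY (4 rows):
books.owner | max_rank
dave | 20
eve | 1
alice | 70
bob | 2

== RESULT ==
books.owner | max_rank
dave | 20
eve | 1
alice | 70
bob | 2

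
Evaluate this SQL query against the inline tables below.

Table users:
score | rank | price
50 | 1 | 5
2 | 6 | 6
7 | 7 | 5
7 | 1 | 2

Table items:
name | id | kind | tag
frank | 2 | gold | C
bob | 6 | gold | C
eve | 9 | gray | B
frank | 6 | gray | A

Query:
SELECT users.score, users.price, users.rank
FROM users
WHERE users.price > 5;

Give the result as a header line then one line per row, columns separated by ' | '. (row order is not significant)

== RESULT ==
users.score | users.price | users.rank
2 | 6 | 6

Derivation:
After WHERE (1 rows):
users.score | users.rank | users.price
2 | 6 | 6
After SELECT (1 rows):
users.score | users.price | users.rank
2 | 6 | 6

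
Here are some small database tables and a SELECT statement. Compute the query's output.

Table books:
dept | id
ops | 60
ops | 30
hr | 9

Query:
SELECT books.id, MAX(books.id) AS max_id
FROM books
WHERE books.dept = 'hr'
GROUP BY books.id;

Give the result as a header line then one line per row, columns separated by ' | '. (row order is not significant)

After WHERE (1 rows):
books.dept | books.id
hr | 9
After GROUP BY (1 rows):
books.id | max_id
9 | 9

== RESULT ==
books.id | max_id
9 | 9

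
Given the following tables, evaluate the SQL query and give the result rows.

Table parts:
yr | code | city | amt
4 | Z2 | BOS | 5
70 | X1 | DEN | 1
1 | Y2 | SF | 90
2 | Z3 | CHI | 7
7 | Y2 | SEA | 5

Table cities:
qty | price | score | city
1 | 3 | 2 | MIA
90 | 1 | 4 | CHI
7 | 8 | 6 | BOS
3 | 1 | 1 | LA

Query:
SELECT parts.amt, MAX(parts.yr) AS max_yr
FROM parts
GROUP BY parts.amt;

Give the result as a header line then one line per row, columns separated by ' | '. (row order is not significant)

== RESULT ==
parts.amt | max_yr
5 | 7
1 | 70
90 | 1
7 | 2

Derivation:
After GROUP BY (4 rows):
parts.amt | max_yr
5 | 7
1 | 70
90 | 1
7 | 2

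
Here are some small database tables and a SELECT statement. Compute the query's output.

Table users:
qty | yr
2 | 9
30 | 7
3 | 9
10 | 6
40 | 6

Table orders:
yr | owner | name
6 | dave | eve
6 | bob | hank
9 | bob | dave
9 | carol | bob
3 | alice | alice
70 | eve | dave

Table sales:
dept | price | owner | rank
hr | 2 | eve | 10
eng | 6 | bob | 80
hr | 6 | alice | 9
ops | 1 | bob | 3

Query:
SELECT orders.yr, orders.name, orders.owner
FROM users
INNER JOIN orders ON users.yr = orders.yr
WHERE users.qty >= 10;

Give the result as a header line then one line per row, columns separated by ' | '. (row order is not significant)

== RESULT ==
orders.yr | orders.name | orders.owner
6 | eve | dave
6 | hank | bob
6 | eve | dave
6 | hank | bob

Derivation:
After JOIN orders (8 rows):
users.qty | users.yr | orders.yr | orders.owner | orders.name
2 | 9 | 9 | bob | dave
2 | 9 | 9 | carol | bob
3 | 9 | 9 | bob | dave
3 | 9 | 9 | carol | bob
10 | 6 | 6 | dave | eve
10 | 6 | 6 | bob | hank
40 | 6 | 6 | dave | eve
40 | 6 | 6 | bob | hank
After WHERE (4 rows):
users.qty | users.yr | orders.yr | orders.owner | orders.name
10 | 6 | 6 | dave | eve
10 | 6 | 6 | bob | hank
40 | 6 | 6 | dave | eve
40 | 6 | 6 | bob | hank
After SELECT (4 rows):
orders.yr | orders.name | orders.owner
6 | eve | dave
6 | hank | bob
6 | eve | dave
6 | hank | bob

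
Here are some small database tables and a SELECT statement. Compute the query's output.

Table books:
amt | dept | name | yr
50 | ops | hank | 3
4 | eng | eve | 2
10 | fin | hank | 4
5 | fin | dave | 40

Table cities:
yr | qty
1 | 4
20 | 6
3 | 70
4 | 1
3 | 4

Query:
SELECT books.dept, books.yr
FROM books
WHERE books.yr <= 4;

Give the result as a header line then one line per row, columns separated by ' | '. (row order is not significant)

After WHERE (3 rows):
books.amt | books.dept | books.name | books.yr
50 | ops | hank | 3
4 | eng | eve | 2
10 | fin | hank | 4
After SELECT (3 rows):
books.dept | books.yr
ops | 3
eng | 2
fin | 4

== RESULT ==
books.dept | books.yr
ops | 3
eng | 2
fin | 4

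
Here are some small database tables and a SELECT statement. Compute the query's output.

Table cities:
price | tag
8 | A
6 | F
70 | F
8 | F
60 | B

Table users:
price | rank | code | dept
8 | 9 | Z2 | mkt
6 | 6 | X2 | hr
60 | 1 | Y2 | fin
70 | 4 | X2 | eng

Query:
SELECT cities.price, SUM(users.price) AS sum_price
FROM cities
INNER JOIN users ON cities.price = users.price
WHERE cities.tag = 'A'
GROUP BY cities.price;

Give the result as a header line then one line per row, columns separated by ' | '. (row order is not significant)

== RESULT ==
cities.price | sum_price
8 | 8

Derivation:
After JOIN users (5 rows):
cities.price | cities.tag | users.price | users.rank | users.code | users.dept
8 | A | 8 | 9 | Z2 | mkt
6 | F | 6 | 6 | X2 | hr
70 | F | 70 | 4 | X2 | eng
8 | F | 8 | 9 | Z2 | mkt
60 | B | 60 | 1 | Y2 | fin
After WHERE (1 rows):
cities.price | cities.tag | users.price | users.rank | users.code | users.dept
8 | A | 8 | 9 | Z2 | mkt
After GROUP BY (1 rows):
cities.price | sum_price
8 | 8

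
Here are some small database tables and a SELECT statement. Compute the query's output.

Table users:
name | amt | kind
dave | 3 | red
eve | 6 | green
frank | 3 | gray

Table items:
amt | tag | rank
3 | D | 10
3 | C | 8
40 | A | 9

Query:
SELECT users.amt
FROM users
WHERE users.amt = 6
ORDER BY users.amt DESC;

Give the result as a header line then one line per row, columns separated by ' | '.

== RESULT ==
users.amt
6

Derivation:
After WHERE (1 rows):
users.name | users.amt | users.kind
eve | 6 | green
After SELECT (1 rows):
users.amt
6
After ORDER BY (1 rows):
users.amt
6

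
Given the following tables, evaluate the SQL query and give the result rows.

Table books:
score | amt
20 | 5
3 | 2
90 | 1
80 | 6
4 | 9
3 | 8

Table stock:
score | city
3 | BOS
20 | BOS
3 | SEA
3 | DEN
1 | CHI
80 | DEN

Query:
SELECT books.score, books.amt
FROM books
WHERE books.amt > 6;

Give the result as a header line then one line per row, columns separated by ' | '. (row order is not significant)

After WHERE (2 rows):
books.score | books.amt
4 | 9
3 | 8
After SELECT (2 rows):
books.score | books.amt
4 | 9
3 | 8

== RESULT ==
books.score | books.amt
4 | 9
3 | 8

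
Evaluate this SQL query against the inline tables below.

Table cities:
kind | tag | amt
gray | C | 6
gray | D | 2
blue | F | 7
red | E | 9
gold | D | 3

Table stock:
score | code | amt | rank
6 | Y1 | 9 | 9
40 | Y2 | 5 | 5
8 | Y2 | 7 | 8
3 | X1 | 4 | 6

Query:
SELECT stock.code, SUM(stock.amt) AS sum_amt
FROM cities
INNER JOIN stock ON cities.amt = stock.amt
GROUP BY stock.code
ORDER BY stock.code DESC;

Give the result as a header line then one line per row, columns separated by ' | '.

== RESULT ==
stock.code | sum_amt
Y2 | 7
Y1 | 9

Derivation:
After JOIN stock (2 rows):
cities.kind | cities.tag | cities.amt | stock.score | stock.code | stock.amt | stock.rank
blue | F | 7 | 8 | Y2 | 7 | 8
red | E | 9 | 6 | Y1 | 9 | 9
After GROUP BY (2 rows):
stock.code | sum_amt
Y2 | 7
Y1 | 9
After ORDER BY (2 rows):
stock.code | sum_amt
Y2 | 7
Y1 | 9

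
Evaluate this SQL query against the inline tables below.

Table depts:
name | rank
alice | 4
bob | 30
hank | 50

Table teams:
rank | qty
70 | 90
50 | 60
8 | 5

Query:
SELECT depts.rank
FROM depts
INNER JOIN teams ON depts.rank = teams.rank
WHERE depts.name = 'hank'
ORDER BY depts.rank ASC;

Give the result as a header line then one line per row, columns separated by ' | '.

== RESULT ==
depts.rank
50

Derivation:
After JOIN teams (1 rows):
depts.name | depts.rank | teams.rank | teams.qty
hank | 50 | 50 | 60
After WHERE (1 rows):
depts.name | depts.rank | teams.rank | teams.qty
hank | 50 | 50 | 60
After SELECT (1 rows):
depts.rank
50
After ORDER BY (1 rows):
depts.rank
50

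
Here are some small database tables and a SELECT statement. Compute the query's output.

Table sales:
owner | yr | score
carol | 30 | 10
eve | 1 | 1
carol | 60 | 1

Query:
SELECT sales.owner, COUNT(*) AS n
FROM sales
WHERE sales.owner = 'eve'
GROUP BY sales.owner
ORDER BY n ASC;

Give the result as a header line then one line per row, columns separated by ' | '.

After WHERE (1 rows):
sales.owner | sales.yr | sales.score
eve | 1 | 1
After GROUP BY (1 rows):
sales.owner | n
eve | 1
After ORDER BY (1 rows):
sales.owner | n
eve | 1

== RESULT ==
sales.owner | n
eve | 1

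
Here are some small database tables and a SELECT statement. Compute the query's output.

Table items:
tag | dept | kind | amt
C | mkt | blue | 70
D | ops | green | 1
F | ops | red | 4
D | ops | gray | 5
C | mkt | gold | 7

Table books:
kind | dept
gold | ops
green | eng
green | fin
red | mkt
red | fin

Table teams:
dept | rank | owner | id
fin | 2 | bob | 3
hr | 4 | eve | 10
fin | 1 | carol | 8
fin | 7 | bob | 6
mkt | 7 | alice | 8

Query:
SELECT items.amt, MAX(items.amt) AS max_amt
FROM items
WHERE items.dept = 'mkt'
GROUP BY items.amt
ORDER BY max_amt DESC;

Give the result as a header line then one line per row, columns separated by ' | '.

== RESULT ==
items.amt | max_amt
70 | 70
7 | 7

Derivation:
After WHERE (2 rows):
items.tag | items.dept | items.kind | items.amt
C | mkt | blue | 70
C | mkt | gold | 7
After GROUP BY (2 rows):
items.amt | max_amt
70 | 70
7 | 7
After ORDER BY (2 rows):
items.amt | max_amt
70 | 70
7 | 7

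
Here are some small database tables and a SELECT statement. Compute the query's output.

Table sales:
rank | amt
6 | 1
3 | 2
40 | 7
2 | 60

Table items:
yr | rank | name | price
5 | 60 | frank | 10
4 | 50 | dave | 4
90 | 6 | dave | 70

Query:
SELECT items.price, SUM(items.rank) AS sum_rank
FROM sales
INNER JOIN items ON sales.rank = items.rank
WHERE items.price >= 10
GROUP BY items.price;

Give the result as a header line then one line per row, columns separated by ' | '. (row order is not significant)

After JOIN items (1 rows):
sales.rank | sales.amt | items.yr | items.rank | items.name | items.price
6 | 1 | 90 | 6 | dave | 70
After WHERE (1 rows):
sales.rank | sales.amt | items.yr | items.rank | items.name | items.price
6 | 1 | 90 | 6 | dave | 70
After GROUP BY (1 rows):
items.price | sum_rank
70 | 6

== RESULT ==
items.price | sum_rank
70 | 6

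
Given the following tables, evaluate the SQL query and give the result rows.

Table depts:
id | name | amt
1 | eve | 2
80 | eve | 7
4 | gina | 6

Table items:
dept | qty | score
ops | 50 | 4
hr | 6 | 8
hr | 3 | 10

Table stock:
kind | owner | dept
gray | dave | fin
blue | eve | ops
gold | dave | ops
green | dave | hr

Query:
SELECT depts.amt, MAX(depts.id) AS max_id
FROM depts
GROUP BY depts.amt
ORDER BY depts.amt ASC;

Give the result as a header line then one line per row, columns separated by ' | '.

After GROUP BY (3 rows):
depts.amt | max_id
2 | 1
7 | 80
6 | 4
After ORDER BY (3 rows):
depts.amt | max_id
2 | 1
6 | 4
7 | 80

== RESULT ==
depts.amt | max_id
2 | 1
6 | 4
7 | 80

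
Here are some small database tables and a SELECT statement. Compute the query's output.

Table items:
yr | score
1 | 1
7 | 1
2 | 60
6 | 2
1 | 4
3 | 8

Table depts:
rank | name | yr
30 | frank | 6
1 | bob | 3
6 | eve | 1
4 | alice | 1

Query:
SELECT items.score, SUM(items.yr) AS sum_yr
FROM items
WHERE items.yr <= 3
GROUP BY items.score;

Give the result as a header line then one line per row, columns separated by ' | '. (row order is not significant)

After WHERE (4 rows):
items.yr | items.score
1 | 1
2 | 60
1 | 4
3 | 8
After GROUP BY (4 rows):
items.score | sum_yr
1 | 1
60 | 2
4 | 1
8 | 3

== RESULT ==
items.score | sum_yr
1 | 1
60 | 2
4 | 1
8 | 3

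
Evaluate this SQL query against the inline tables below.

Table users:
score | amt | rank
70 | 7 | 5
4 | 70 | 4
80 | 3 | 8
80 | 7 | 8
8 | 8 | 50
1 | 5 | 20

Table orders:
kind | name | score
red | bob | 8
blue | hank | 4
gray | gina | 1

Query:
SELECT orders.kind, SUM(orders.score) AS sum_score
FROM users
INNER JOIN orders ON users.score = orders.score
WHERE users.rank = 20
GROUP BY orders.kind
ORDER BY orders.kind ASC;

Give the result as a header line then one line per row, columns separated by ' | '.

After JOIN orders (3 rows):
users.score | users.amt | users.rank | orders.kind | orders.name | orders.score
4 | 70 | 4 | blue | hank | 4
8 | 8 | 50 | red | bob | 8
1 | 5 | 20 | gray | gina | 1
After WHERE (1 rows):
users.score | users.amt | users.rank | orders.kind | orders.name | orders.score
1 | 5 | 20 | gray | gina | 1
After GROUP BY (1 rows):
orders.kind | sum_score
gray | 1
After ORDER BY (1 rows):
orders.kind | sum_score
gray | 1

== RESULT ==
orders.kind | sum_score
gray | 1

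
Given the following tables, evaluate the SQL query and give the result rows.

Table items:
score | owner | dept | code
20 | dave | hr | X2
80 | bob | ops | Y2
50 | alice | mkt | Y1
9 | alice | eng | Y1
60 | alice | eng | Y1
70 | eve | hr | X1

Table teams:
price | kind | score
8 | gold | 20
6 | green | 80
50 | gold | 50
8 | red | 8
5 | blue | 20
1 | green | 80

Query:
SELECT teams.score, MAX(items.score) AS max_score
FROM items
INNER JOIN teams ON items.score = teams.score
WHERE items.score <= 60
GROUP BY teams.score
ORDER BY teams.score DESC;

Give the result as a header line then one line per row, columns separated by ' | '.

After JOIN teams (5 rows):
items.score | items.owner | items.dept | items.code | teams.price | teams.kind | teams.score
20 | dave | hr | X2 | 8 | gold | 20
20 | dave | hr | X2 | 5 | blue | 20
80 | bob | ops | Y2 | 6 | green | 80
80 | bob | ops | Y2 | 1 | green | 80
50 | alice | mkt | Y1 | 50 | gold | 50
After WHERE (3 rows):
items.score | items.owner | items.dept | items.code | teams.price | teams.kind | teams.score
20 | dave | hr | X2 | 8 | gold | 20
20 | dave | hr | X2 | 5 | blue | 20
50 | alice | mkt | Y1 | 50 | gold | 50
After GROUP BY (2 rows):
teams.score | max_score
20 | 20
50 | 50
After ORDER BY (2 rows):
teams.score | max_score
50 | 50
20 | 20

== RESULT ==
teams.score | max_score
50 | 50
20 | 20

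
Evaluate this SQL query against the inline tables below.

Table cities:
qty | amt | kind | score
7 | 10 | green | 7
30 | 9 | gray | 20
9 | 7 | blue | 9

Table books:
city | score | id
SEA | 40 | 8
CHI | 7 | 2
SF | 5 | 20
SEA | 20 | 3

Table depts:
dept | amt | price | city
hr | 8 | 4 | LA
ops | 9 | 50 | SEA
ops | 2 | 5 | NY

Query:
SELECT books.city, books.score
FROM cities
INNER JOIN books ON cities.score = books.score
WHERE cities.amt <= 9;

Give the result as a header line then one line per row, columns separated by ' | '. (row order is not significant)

After JOIN books (2 rows):
cities.qty | cities.amt | cities.kind | cities.score | books.city | books.score | books.id
7 | 10 | green | 7 | CHI | 7 | 2
30 | 9 | gray | 20 | SEA | 20 | 3
After WHERE (1 rows):
cities.qty | cities.amt | cities.kind | cities.score | books.city | books.score | books.id
30 | 9 | gray | 20 | SEA | 20 | 3
After SELECT (1 rows):
books.city | books.score
SEA | 20

== RESULT ==
books.city | books.score
SEA | 20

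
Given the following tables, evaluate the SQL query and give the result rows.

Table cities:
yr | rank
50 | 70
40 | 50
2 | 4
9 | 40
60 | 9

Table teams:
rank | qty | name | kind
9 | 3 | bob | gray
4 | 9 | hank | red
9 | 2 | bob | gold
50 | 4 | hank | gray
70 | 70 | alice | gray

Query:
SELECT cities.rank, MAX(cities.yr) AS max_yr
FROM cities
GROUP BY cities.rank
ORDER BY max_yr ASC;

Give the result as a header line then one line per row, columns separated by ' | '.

After GROUP BY (5 rows):
cities.rank | max_yr
70 | 50
50 | 40
4 | 2
40 | 9
9 | 60
After ORDER BY (5 rows):
cities.rank | max_yr
4 | 2
40 | 9
50 | 40
70 | 50
9 | 60

== RESULT ==
cities.rank | max_yr
4 | 2
40 | 9
50 | 40
70 | 50
9 | 60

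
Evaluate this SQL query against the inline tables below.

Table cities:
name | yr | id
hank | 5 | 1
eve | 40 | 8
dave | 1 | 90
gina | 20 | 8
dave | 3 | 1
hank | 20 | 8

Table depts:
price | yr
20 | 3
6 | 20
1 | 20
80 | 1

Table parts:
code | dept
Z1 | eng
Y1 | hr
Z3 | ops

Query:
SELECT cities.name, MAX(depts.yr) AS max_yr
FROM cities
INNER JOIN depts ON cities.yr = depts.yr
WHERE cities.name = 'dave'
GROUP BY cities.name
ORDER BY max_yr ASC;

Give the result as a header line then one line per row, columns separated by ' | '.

== RESULT ==
cities.name | max_yr
dave | 3

Derivation:
After JOIN depts (6 rows):
cities.name | cities.yr | cities.id | depts.price | depts.yr
dave | 1 | 90 | 80 | 1
gina | 20 | 8 | 6 | 20
gina | 20 | 8 | 1 | 20
dave | 3 | 1 | 20 | 3
hank | 20 | 8 | 6 | 20
hank | 20 | 8 | 1 | 20
After WHERE (2 rows):
cities.name | cities.yr | cities.id | depts.price | depts.yr
dave | 1 | 90 | 80 | 1
dave | 3 | 1 | 20 | 3
After GROUP BY (1 rows):
cities.name | max_yr
dave | 3
After ORDER BY (1 rows):
cities.name | max_yr
dave | 3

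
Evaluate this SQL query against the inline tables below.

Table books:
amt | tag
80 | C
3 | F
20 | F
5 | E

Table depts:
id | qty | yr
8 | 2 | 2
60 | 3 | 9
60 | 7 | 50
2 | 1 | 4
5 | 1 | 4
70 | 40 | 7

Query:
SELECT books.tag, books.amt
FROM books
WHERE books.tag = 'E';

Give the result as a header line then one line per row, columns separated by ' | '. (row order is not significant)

== RESULT ==
books.tag | books.amt
E | 5

Derivation:
After WHERE (1 rows):
books.amt | books.tag
5 | E
After SELECT (1 rows):
books.tag | books.amt
E | 5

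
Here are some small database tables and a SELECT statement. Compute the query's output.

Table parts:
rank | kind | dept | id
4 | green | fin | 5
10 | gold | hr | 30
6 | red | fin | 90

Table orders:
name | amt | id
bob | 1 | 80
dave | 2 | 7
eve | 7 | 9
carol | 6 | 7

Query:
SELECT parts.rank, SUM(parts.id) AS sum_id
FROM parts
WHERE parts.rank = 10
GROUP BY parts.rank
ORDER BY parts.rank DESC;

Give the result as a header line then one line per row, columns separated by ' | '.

After WHERE (1 rows):
parts.rank | parts.kind | parts.dept | parts.id
10 | gold | hr | 30
After GROUP BY (1 rows):
parts.rank | sum_id
10 | 30
After ORDER BY (1 rows):
parts.rank | sum_id
10 | 30

== RESULT ==
parts.rank | sum_id
10 | 30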